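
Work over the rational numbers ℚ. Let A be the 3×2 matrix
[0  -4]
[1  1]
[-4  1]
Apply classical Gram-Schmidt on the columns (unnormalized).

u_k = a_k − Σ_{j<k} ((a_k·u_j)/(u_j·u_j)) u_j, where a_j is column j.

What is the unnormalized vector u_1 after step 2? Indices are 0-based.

u_1 = (-4, 20/17, 5/17)

Step 1: u_0 = a_0 = (0, 1, -4).
Step 2: u_1 = a_1 − (-3/17)·u_0 = (-4, 20/17, 5/17).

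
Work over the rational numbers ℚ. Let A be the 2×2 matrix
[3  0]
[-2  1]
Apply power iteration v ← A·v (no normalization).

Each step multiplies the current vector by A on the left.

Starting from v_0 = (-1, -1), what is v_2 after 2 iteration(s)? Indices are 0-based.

v_0 = (-1, -1).
v_1 = A·v_0 = (-3, 1).
v_2 = A·v_1 = (-9, 7).

v_2 = (-9, 7)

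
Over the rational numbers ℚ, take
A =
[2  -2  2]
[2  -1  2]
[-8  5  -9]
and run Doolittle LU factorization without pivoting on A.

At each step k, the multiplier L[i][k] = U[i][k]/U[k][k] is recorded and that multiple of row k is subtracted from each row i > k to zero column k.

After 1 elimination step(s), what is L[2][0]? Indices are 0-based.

L[2][0] = -4

k=0: U[0][0]=2
  eliminate (1,0): mult=1, new row 1: (0, 1, 0); set L[1][0]=1
  eliminate (2,0): mult=-4, new row 2: (0, -3, -1); set L[2][0]=-4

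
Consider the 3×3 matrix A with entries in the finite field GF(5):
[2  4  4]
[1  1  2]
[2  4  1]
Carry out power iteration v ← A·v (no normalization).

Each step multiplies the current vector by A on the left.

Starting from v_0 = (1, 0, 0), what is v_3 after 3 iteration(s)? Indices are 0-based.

v_0 = (1, 0, 0).
v_1 = A·v_0 = (2, 1, 2).
v_2 = A·v_1 = (1, 2, 0).
v_3 = A·v_2 = (0, 3, 0).

v_3 = (0, 3, 0)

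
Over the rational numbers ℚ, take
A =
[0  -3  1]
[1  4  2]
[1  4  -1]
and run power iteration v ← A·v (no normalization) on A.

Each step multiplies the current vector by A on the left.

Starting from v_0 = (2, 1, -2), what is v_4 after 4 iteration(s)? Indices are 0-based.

v_0 = (2, 1, -2).
v_1 = A·v_0 = (-5, 2, 8).
v_2 = A·v_1 = (2, 19, -5).
v_3 = A·v_2 = (-62, 68, 83).
v_4 = A·v_3 = (-121, 376, 127).

v_4 = (-121, 376, 127)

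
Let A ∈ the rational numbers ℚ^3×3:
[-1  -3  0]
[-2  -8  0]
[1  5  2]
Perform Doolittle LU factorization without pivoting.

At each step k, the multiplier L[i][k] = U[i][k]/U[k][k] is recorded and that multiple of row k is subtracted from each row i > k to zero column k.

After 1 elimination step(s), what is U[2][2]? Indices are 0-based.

U[2][2] = 2

Step 1: pivot at (0,0) is -1.
  row1 ← row1 − (2)·row0  ⇒  L[1][0]=2, U row1=(0, -2, 0)
  row2 ← row2 − (-1)·row0  ⇒  L[2][0]=-1, U row2=(0, 2, 2)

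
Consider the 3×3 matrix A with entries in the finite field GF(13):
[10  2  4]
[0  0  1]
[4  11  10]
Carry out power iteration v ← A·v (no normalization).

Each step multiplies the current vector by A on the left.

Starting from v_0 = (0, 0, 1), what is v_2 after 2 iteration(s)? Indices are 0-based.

v_2 = (4, 10, 10)

v_0 = (0, 0, 1).
v_1 = A·v_0 = (4, 1, 10).
v_2 = A·v_1 = (4, 10, 10).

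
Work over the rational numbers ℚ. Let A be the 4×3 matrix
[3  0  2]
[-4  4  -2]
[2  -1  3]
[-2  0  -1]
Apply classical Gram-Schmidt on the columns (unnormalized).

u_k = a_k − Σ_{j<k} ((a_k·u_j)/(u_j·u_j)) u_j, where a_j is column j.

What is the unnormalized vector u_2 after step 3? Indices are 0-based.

u_2 = (-18/79, 98/237, 392/237, 115/237)

Step 1: u_0 = a_0 = (3, -4, 2, -2).
Step 2: u_1 = a_1 − (-6/11)·u_0 = (18/11, 20/11, 1/11, -12/11).
Step 3: u_2 = a_2 − (2/3)·u_0 − (11/79)·u_1 = (-18/79, 98/237, 392/237, 115/237).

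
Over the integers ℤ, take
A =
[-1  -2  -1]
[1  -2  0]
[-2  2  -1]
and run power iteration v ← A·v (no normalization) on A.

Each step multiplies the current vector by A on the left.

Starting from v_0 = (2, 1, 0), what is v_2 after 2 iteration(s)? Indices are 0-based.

v_0 = (2, 1, 0).
v_1 = A·v_0 = (-4, 0, -2).
v_2 = A·v_1 = (6, -4, 10).

v_2 = (6, -4, 10)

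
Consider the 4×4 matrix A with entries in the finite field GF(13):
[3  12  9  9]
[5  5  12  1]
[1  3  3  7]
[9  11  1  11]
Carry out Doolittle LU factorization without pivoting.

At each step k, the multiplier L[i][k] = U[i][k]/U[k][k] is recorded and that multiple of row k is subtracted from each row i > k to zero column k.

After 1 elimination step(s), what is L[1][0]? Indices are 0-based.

L[1][0] = 6

Step 1: pivot at (0,0) is 3.
  row1 ← row1 − (6)·row0  ⇒  L[1][0]=6, U row1=(0, 11, 10, 12)
  row2 ← row2 − (9)·row0  ⇒  L[2][0]=9, U row2=(0, 12, 0, 4)
  row3 ← row3 − (3)·row0  ⇒  L[3][0]=3, U row3=(0, 1, 0, 10)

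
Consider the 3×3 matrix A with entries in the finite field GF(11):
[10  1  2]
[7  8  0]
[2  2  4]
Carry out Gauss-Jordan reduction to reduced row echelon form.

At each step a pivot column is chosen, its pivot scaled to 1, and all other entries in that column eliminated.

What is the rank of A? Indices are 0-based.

step 1: normalize row 0 (÷10) = (1, 10, 9)
  row 1: subtract 7×row0 = (0, 4, 3)
  row 2: subtract 2×row0 = (0, 4, 8)
step 2: normalize row 1 (÷4) = (0, 1, 9)
  row 0: subtract 10×row1 = (1, 0, 7)
  row 2: subtract 4×row1 = (0, 0, 5)
step 3: normalize row 2 (÷5) = (0, 0, 1)
  row 0: subtract 7×row2 = (1, 0, 0)
  row 1: subtract 9×row2 = (0, 1, 0)

rank = 3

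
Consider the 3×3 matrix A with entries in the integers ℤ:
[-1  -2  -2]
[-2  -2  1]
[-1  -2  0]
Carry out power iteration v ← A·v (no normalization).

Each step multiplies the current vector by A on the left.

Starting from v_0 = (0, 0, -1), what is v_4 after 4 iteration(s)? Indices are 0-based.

v_4 = (-20, -12, -12)

v_0 = (0, 0, -1).
v_1 = A·v_0 = (2, -1, 0).
v_2 = A·v_1 = (0, -2, 0).
v_3 = A·v_2 = (4, 4, 4).
v_4 = A·v_3 = (-20, -12, -12).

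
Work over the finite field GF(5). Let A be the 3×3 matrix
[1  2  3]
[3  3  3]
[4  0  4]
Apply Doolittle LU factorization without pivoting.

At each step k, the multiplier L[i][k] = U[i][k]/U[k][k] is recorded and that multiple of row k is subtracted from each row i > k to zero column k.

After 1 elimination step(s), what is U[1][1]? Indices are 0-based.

U[1][1] = 2

Step 1: pivot at (0,0) is 1.
  row1 ← row1 − (3)·row0  ⇒  L[1][0]=3, U row1=(0, 2, 4)
  row2 ← row2 − (4)·row0  ⇒  L[2][0]=4, U row2=(0, 2, 2)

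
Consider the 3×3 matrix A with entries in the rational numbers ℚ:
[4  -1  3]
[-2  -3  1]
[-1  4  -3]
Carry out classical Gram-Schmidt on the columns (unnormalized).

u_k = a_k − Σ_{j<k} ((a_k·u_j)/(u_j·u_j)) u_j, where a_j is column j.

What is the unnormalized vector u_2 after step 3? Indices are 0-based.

Step 1: u_0 = a_0 = (4, -2, -1).
Step 2: u_1 = a_1 − (-2/21)·u_0 = (-13/21, -67/21, 82/21).
Step 3: u_2 = a_2 − (13/21)·u_0 − (-176/271)·u_1 = (33/271, 45/271, 42/271).

u_2 = (33/271, 45/271, 42/271)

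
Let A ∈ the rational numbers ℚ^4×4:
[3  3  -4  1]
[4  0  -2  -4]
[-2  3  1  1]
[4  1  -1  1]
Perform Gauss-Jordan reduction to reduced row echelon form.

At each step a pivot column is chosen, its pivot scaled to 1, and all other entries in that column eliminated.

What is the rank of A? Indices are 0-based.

rank = 4

[1] R0 /= 3  ⇒  (1, 1, -4/3, 1/3)
     R1 -= 4·R0  ⇒  (0, -4, 10/3, -16/3)
     R2 -= -2·R0  ⇒  (0, 5, -5/3, 5/3)
     R3 -= 4·R0  ⇒  (0, -3, 13/3, -1/3)
[2] R1 /= -4  ⇒  (0, 1, -5/6, 4/3)
     R0 -= 1·R1  ⇒  (1, 0, -1/2, -1)
     R2 -= 5·R1  ⇒  (0, 0, 5/2, -5)
     R3 -= -3·R1  ⇒  (0, 0, 11/6, 11/3)
[3] R2 /= 5/2  ⇒  (0, 0, 1, -2)
     R0 -= -1/2·R2  ⇒  (1, 0, 0, -2)
     R1 -= -5/6·R2  ⇒  (0, 1, 0, -1/3)
     R3 -= 11/6·R2  ⇒  (0, 0, 0, 22/3)
[4] R3 /= 22/3  ⇒  (0, 0, 0, 1)
     R0 -= -2·R3  ⇒  (1, 0, 0, 0)
     R1 -= -1/3·R3  ⇒  (0, 1, 0, 0)
     R2 -= -2·R3  ⇒  (0, 0, 1, 0)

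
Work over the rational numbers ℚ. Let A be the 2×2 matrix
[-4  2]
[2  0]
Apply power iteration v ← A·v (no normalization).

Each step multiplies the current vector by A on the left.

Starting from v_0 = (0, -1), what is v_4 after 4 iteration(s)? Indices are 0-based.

v_0 = (0, -1).
v_1 = A·v_0 = (-2, 0).
v_2 = A·v_1 = (8, -4).
v_3 = A·v_2 = (-40, 16).
v_4 = A·v_3 = (192, -80).

v_4 = (192, -80)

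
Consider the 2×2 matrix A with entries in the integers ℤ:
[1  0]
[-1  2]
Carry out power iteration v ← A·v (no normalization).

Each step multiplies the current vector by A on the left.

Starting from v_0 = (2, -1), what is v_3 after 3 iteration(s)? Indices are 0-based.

v_3 = (2, -22)

v_0 = (2, -1).
v_1 = A·v_0 = (2, -4).
v_2 = A·v_1 = (2, -10).
v_3 = A·v_2 = (2, -22).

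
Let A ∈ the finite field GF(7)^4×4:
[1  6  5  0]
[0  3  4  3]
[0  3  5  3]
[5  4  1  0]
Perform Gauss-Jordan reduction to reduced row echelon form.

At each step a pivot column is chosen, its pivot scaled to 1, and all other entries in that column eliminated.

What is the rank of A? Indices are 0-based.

pivot(0,0)=1: scale R0 → (1, 6, 5, 0)
  clear (3,0): R3 −= (5)R0 → (0, 2, 4, 0)
pivot(1,1)=3: scale R1 → (0, 1, 6, 1)
  clear (0,1): R0 −= (6)R1 → (1, 0, 4, 1)
  clear (2,1): R2 −= (3)R1 → (0, 0, 1, 0)
  clear (3,1): R3 −= (2)R1 → (0, 0, 6, 5)
pivot(2,2)=1: scale R2 → (0, 0, 1, 0)
  clear (0,2): R0 −= (4)R2 → (1, 0, 0, 1)
  clear (1,2): R1 −= (6)R2 → (0, 1, 0, 1)
  clear (3,2): R3 −= (6)R2 → (0, 0, 0, 5)
pivot(3,3)=5: scale R3 → (0, 0, 0, 1)
  clear (0,3): R0 −= (1)R3 → (1, 0, 0, 0)
  clear (1,3): R1 −= (1)R3 → (0, 1, 0, 0)

rank = 4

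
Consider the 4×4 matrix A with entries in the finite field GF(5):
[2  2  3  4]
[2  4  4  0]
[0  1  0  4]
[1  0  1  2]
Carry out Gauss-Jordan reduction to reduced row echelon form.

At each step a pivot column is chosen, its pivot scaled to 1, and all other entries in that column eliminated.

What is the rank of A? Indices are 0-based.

rank = 4

pivot(0,0)=2: scale R0 → (1, 1, 4, 2)
  clear (1,0): R1 −= (2)R0 → (0, 2, 1, 1)
  clear (3,0): R3 −= (1)R0 → (0, 4, 2, 0)
pivot(1,1)=2: scale R1 → (0, 1, 3, 3)
  clear (0,1): R0 −= (1)R1 → (1, 0, 1, 4)
  clear (2,1): R2 −= (1)R1 → (0, 0, 2, 1)
  clear (3,1): R3 −= (4)R1 → (0, 0, 0, 3)
pivot(2,2)=2: scale R2 → (0, 0, 1, 3)
  clear (0,2): R0 −= (1)R2 → (1, 0, 0, 1)
  clear (1,2): R1 −= (3)R2 → (0, 1, 0, 4)
pivot(3,3)=3: scale R3 → (0, 0, 0, 1)
  clear (0,3): R0 −= (1)R3 → (1, 0, 0, 0)
  clear (1,3): R1 −= (4)R3 → (0, 1, 0, 0)
  clear (2,3): R2 −= (3)R3 → (0, 0, 1, 0)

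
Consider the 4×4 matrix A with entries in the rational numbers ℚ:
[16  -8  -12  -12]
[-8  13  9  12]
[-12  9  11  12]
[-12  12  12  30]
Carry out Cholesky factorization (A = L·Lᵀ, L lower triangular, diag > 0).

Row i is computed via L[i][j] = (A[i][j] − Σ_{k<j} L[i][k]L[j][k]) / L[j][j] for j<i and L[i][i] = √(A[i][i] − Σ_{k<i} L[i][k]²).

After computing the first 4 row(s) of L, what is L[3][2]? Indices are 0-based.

L[3][2] = 1

Step 1: L[0][0] = √(16) = 4.
  L[1][0] = (-8) / L[0][0] = -2.
Step 2: L[1][1] = √(9) = 3.
  L[2][0] = (-12) / L[0][0] = -3.
  L[2][1] = (3) / L[1][1] = 1.
Step 3: L[2][2] = √(1) = 1.
  L[3][0] = (-12) / L[0][0] = -3.
  L[3][1] = (6) / L[1][1] = 2.
  L[3][2] = (1) / L[2][2] = 1.
Step 4: L[3][3] = √(16) = 4.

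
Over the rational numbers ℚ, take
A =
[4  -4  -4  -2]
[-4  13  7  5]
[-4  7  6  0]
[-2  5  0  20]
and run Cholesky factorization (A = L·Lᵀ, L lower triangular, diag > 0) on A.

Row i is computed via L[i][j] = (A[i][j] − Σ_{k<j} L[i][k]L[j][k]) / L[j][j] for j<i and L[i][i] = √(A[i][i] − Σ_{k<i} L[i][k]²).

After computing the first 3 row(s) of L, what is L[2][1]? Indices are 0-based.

L[2][1] = 1

Step 1: L[0][0] = √(4) = 2.
  L[1][0] = (-4) / L[0][0] = -2.
Step 2: L[1][1] = √(9) = 3.
  L[2][0] = (-4) / L[0][0] = -2.
  L[2][1] = (3) / L[1][1] = 1.
Step 3: L[2][2] = √(1) = 1.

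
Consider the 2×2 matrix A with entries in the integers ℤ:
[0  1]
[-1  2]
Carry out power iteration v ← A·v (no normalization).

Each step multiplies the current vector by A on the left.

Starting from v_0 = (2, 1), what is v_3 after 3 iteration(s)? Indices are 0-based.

v_0 = (2, 1).
v_1 = A·v_0 = (1, 0).
v_2 = A·v_1 = (0, -1).
v_3 = A·v_2 = (-1, -2).

v_3 = (-1, -2)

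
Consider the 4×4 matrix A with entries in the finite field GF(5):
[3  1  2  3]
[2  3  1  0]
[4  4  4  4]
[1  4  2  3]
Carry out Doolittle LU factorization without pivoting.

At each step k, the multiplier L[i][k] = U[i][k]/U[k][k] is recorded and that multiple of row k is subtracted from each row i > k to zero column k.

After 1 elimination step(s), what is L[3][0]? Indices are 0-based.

Step 1: pivot at (0,0) is 3.
  row1 ← row1 − (4)·row0  ⇒  L[1][0]=4, U row1=(0, 4, 3, 3)
  row2 ← row2 − (3)·row0  ⇒  L[2][0]=3, U row2=(0, 1, 3, 0)
  row3 ← row3 − (2)·row0  ⇒  L[3][0]=2, U row3=(0, 2, 3, 2)

L[3][0] = 2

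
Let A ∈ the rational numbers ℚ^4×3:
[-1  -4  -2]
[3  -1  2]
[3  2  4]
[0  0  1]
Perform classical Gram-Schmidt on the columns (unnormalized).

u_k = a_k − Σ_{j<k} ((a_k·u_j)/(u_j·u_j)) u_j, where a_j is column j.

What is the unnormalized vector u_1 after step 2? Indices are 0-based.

u_1 = (-69/19, -40/19, 17/19, 0)

Step 1: u_0 = a_0 = (-1, 3, 3, 0).
Step 2: u_1 = a_1 − (7/19)·u_0 = (-69/19, -40/19, 17/19, 0).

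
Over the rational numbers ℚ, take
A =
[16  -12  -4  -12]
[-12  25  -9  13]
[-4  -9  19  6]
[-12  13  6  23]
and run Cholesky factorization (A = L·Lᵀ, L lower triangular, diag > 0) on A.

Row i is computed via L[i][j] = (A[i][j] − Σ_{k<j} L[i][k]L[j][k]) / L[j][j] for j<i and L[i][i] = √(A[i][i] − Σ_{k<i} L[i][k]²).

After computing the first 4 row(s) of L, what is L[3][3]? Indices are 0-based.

L[3][3] = 3

Step 1: L[0][0] = √(16) = 4.
  L[1][0] = (-12) / L[0][0] = -3.
Step 2: L[1][1] = √(16) = 4.
  L[2][0] = (-4) / L[0][0] = -1.
  L[2][1] = (-12) / L[1][1] = -3.
Step 3: L[2][2] = √(9) = 3.
  L[3][0] = (-12) / L[0][0] = -3.
  L[3][1] = (4) / L[1][1] = 1.
  L[3][2] = (6) / L[2][2] = 2.
Step 4: L[3][3] = √(9) = 3.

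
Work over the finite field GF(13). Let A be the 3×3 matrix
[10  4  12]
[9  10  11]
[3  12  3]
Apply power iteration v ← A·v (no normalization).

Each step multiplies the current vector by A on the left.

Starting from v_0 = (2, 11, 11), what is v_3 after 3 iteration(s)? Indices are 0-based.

v_0 = (2, 11, 11).
v_1 = A·v_0 = (1, 2, 2).
v_2 = A·v_1 = (3, 12, 7).
v_3 = A·v_2 = (6, 3, 5).

v_3 = (6, 3, 5)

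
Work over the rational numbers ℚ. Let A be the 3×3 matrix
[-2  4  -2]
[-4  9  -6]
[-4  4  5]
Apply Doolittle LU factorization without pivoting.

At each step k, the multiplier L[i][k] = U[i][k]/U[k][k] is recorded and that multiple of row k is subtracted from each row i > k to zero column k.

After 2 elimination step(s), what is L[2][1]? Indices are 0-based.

Step 1: pivot at (0,0) is -2.
  row1 ← row1 − (2)·row0  ⇒  L[1][0]=2, U row1=(0, 1, -2)
  row2 ← row2 − (2)·row0  ⇒  L[2][0]=2, U row2=(0, -4, 9)
Step 2: pivot at (1,1) is 1.
  row2 ← row2 − (-4)·row1  ⇒  L[2][1]=-4, U row2=(0, 0, 1)

L[2][1] = -4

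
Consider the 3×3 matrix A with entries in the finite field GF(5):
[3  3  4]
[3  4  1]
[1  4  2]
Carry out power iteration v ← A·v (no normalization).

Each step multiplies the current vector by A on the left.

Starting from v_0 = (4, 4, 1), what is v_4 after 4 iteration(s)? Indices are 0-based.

v_0 = (4, 4, 1).
v_1 = A·v_0 = (3, 4, 2).
v_2 = A·v_1 = (4, 2, 3).
v_3 = A·v_2 = (0, 3, 3).
v_4 = A·v_3 = (1, 0, 3).

v_4 = (1, 0, 3)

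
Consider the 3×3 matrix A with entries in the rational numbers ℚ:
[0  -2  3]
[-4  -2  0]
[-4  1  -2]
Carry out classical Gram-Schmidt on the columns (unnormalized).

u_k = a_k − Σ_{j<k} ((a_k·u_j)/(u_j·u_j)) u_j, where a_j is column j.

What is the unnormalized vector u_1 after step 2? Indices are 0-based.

Step 1: u_0 = a_0 = (0, -4, -4).
Step 2: u_1 = a_1 − (1/8)·u_0 = (-2, -3/2, 3/2).

u_1 = (-2, -3/2, 3/2)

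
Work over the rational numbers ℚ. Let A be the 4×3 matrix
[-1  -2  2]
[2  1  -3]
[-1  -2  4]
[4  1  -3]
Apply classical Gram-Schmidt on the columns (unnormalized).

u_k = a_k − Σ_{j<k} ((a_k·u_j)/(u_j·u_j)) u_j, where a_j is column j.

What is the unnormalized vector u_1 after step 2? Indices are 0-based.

u_1 = (-17/11, 1/11, -17/11, -9/11)

Step 1: u_0 = a_0 = (-1, 2, -1, 4).
Step 2: u_1 = a_1 − (5/11)·u_0 = (-17/11, 1/11, -17/11, -9/11).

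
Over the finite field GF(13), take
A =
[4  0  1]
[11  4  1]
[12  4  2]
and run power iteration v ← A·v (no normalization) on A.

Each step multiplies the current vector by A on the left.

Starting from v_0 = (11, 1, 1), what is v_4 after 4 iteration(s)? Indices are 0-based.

v_4 = (0, 7, 5)

v_0 = (11, 1, 1).
v_1 = A·v_0 = (6, 9, 8).
v_2 = A·v_1 = (6, 6, 7).
v_3 = A·v_2 = (5, 6, 6).
v_4 = A·v_3 = (0, 7, 5).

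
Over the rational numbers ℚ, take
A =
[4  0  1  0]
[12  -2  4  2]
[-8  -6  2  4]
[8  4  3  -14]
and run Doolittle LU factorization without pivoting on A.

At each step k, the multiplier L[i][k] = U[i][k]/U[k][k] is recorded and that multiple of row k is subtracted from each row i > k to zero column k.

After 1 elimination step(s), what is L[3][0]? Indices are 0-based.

L[3][0] = 2

[col 0] pivot 4
  R1 -= 3*R0 → (0, -2, 1, 2)  (L[1][0] := 3)
  R2 -= -2*R0 → (0, -6, 4, 4)  (L[2][0] := -2)
  R3 -= 2*R0 → (0, 4, 1, -14)  (L[3][0] := 2)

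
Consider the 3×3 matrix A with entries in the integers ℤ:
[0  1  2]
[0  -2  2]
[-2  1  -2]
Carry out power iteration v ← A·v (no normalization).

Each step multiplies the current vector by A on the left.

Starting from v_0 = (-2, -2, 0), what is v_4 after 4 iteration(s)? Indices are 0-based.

v_0 = (-2, -2, 0).
v_1 = A·v_0 = (-2, 4, 2).
v_2 = A·v_1 = (8, -4, 4).
v_3 = A·v_2 = (4, 16, -28).
v_4 = A·v_3 = (-40, -88, 64).

v_4 = (-40, -88, 64)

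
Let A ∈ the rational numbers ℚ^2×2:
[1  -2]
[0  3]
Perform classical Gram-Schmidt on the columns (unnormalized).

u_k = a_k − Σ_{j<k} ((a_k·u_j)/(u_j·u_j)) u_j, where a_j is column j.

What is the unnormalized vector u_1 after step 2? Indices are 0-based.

Step 1: u_0 = a_0 = (1, 0).
Step 2: u_1 = a_1 − (-2)·u_0 = (0, 3).

u_1 = (0, 3)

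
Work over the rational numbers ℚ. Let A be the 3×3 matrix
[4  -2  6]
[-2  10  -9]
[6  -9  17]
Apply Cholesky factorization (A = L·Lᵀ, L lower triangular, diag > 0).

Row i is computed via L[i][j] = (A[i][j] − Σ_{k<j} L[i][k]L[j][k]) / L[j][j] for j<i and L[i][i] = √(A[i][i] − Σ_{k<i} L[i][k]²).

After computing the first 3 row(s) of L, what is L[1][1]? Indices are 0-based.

Step 1: L[0][0] = √(4) = 2.
  L[1][0] = (-2) / L[0][0] = -1.
Step 2: L[1][1] = √(9) = 3.
  L[2][0] = (6) / L[0][0] = 3.
  L[2][1] = (-6) / L[1][1] = -2.
Step 3: L[2][2] = √(4) = 2.

L[1][1] = 3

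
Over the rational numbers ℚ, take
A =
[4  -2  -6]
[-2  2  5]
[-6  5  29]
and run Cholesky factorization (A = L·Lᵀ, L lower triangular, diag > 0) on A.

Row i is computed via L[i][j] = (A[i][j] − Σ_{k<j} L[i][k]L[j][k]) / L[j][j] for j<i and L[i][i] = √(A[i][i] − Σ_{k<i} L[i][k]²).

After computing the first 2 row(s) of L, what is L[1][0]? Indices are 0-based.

L[1][0] = -1

Step 1: L[0][0] = √(4) = 2.
  L[1][0] = (-2) / L[0][0] = -1.
Step 2: L[1][1] = √(1) = 1.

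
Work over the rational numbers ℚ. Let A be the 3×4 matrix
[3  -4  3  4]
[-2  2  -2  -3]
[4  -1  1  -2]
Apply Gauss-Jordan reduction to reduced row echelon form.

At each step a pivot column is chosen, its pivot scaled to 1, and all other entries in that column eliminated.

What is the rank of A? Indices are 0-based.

rank = 3

pivot(0,0)=3: scale R0 → (1, -4/3, 1, 4/3)
  clear (1,0): R1 −= (-2)R0 → (0, -2/3, 0, -1/3)
  clear (2,0): R2 −= (4)R0 → (0, 13/3, -3, -22/3)
pivot(1,1)=-2/3: scale R1 → (0, 1, 0, 1/2)
  clear (0,1): R0 −= (-4/3)R1 → (1, 0, 1, 2)
  clear (2,1): R2 −= (13/3)R1 → (0, 0, -3, -19/2)
pivot(2,2)=-3: scale R2 → (0, 0, 1, 19/6)
  clear (0,2): R0 −= (1)R2 → (1, 0, 0, -7/6)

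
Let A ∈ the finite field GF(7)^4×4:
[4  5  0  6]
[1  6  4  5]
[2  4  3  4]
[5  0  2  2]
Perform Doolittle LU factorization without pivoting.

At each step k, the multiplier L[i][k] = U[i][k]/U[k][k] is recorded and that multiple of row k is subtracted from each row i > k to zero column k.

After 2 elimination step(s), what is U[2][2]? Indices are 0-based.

U[2][2] = 1

[col 0] pivot 4
  R1 -= 2*R0 → (0, 3, 4, 0)  (L[1][0] := 2)
  R2 -= 4*R0 → (0, 5, 3, 1)  (L[2][0] := 4)
  R3 -= 3*R0 → (0, 6, 2, 5)  (L[3][0] := 3)
[col 1] pivot 3
  R2 -= 4*R1 → (0, 0, 1, 1)  (L[2][1] := 4)
  R3 -= 2*R1 → (0, 0, 1, 5)  (L[3][1] := 2)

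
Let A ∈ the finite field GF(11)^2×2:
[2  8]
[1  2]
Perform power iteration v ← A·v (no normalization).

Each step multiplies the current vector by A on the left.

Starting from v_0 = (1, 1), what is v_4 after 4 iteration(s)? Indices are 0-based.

v_4 = (6, 5)

v_0 = (1, 1).
v_1 = A·v_0 = (10, 3).
v_2 = A·v_1 = (0, 5).
v_3 = A·v_2 = (7, 10).
v_4 = A·v_3 = (6, 5).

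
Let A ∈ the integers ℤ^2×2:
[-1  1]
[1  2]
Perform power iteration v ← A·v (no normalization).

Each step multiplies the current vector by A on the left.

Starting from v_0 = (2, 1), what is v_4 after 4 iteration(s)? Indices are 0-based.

v_4 = (17, 40)

v_0 = (2, 1).
v_1 = A·v_0 = (-1, 4).
v_2 = A·v_1 = (5, 7).
v_3 = A·v_2 = (2, 19).
v_4 = A·v_3 = (17, 40).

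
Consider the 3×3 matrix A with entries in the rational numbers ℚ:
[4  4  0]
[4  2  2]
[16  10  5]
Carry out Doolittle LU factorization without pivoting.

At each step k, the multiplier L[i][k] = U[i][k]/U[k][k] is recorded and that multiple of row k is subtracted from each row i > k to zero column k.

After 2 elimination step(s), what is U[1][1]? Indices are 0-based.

Step 1: pivot at (0,0) is 4.
  row1 ← row1 − (1)·row0  ⇒  L[1][0]=1, U row1=(0, -2, 2)
  row2 ← row2 − (4)·row0  ⇒  L[2][0]=4, U row2=(0, -6, 5)
Step 2: pivot at (1,1) is -2.
  row2 ← row2 − (3)·row1  ⇒  L[2][1]=3, U row2=(0, 0, -1)

U[1][1] = -2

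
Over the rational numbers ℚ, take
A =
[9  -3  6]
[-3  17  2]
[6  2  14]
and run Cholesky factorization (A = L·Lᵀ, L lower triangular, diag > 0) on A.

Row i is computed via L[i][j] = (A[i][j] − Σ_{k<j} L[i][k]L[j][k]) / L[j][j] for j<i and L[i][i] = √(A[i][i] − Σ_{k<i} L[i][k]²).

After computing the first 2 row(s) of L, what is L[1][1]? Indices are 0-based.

L[1][1] = 4

Step 1: L[0][0] = √(9) = 3.
  L[1][0] = (-3) / L[0][0] = -1.
Step 2: L[1][1] = √(16) = 4.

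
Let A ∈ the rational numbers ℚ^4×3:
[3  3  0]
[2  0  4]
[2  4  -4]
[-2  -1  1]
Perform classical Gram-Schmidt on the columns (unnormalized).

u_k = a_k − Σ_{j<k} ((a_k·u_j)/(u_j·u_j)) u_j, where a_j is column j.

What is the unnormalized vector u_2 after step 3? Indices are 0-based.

Step 1: u_0 = a_0 = (3, 2, 2, -2).
Step 2: u_1 = a_1 − (19/21)·u_0 = (2/7, -38/21, 46/21, 17/21).
Step 3: u_2 = a_2 − (-2/21)·u_0 − (-319/185)·u_1 = (144/185, 198/185, -6/185, 408/185).

u_2 = (144/185, 198/185, -6/185, 408/185)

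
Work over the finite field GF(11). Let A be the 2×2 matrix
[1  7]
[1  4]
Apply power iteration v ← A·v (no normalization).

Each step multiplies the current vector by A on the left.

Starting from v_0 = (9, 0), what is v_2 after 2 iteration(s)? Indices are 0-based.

v_0 = (9, 0).
v_1 = A·v_0 = (9, 9).
v_2 = A·v_1 = (6, 1).

v_2 = (6, 1)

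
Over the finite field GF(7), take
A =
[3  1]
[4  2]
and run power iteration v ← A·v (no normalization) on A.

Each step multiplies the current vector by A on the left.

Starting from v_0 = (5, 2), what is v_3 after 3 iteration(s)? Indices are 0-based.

v_3 = (5, 0)

v_0 = (5, 2).
v_1 = A·v_0 = (3, 3).
v_2 = A·v_1 = (5, 4).
v_3 = A·v_2 = (5, 0).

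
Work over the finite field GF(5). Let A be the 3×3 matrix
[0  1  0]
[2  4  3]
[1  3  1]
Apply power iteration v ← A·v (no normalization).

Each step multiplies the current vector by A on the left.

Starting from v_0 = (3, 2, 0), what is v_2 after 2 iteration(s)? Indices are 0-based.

v_2 = (4, 2, 3)

v_0 = (3, 2, 0).
v_1 = A·v_0 = (2, 4, 4).
v_2 = A·v_1 = (4, 2, 3).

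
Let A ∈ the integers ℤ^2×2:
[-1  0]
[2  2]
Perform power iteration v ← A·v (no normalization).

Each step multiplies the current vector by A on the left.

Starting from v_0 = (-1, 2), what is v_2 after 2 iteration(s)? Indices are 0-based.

v_0 = (-1, 2).
v_1 = A·v_0 = (1, 2).
v_2 = A·v_1 = (-1, 6).

v_2 = (-1, 6)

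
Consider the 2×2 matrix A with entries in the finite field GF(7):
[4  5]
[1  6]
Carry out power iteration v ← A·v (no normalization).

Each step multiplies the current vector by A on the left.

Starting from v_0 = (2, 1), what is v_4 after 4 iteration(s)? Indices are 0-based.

v_4 = (5, 5)

v_0 = (2, 1).
v_1 = A·v_0 = (6, 1).
v_2 = A·v_1 = (1, 5).
v_3 = A·v_2 = (1, 3).
v_4 = A·v_3 = (5, 5).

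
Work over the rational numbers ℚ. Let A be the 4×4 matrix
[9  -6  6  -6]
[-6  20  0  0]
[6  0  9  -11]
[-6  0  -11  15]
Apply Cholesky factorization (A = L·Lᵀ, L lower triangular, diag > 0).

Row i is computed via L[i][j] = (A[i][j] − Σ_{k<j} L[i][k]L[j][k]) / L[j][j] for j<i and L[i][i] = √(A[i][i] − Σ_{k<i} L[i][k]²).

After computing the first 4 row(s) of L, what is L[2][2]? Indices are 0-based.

Step 1: L[0][0] = √(9) = 3.
  L[1][0] = (-6) / L[0][0] = -2.
Step 2: L[1][1] = √(16) = 4.
  L[2][0] = (6) / L[0][0] = 2.
  L[2][1] = (4) / L[1][1] = 1.
Step 3: L[2][2] = √(4) = 2.
  L[3][0] = (-6) / L[0][0] = -2.
  L[3][1] = (-4) / L[1][1] = -1.
  L[3][2] = (-6) / L[2][2] = -3.
Step 4: L[3][3] = √(1) = 1.

L[2][2] = 2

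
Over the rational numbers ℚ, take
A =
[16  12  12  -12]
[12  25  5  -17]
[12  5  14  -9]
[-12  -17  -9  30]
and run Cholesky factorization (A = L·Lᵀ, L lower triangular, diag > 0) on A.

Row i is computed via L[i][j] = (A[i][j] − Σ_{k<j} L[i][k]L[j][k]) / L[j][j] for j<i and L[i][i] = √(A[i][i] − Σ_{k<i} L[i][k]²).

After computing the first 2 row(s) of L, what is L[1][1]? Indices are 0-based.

Step 1: L[0][0] = √(16) = 4.
  L[1][0] = (12) / L[0][0] = 3.
Step 2: L[1][1] = √(16) = 4.

L[1][1] = 4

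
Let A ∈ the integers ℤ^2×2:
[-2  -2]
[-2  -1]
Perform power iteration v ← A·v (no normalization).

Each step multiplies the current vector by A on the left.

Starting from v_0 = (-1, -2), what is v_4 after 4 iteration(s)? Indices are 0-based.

v_0 = (-1, -2).
v_1 = A·v_0 = (6, 4).
v_2 = A·v_1 = (-20, -16).
v_3 = A·v_2 = (72, 56).
v_4 = A·v_3 = (-256, -200).

v_4 = (-256, -200)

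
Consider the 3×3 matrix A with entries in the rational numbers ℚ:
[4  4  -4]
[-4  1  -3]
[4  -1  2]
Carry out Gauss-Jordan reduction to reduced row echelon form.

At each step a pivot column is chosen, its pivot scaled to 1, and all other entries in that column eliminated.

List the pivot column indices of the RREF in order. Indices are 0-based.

[1] R0 /= 4  ⇒  (1, 1, -1)
     R1 -= -4·R0  ⇒  (0, 5, -7)
     R2 -= 4·R0  ⇒  (0, -5, 6)
[2] R1 /= 5  ⇒  (0, 1, -7/5)
     R0 -= 1·R1  ⇒  (1, 0, 2/5)
     R2 -= -5·R1  ⇒  (0, 0, -1)
[3] R2 /= -1  ⇒  (0, 0, 1)
     R0 -= 2/5·R2  ⇒  (1, 0, 0)
     R1 -= -7/5·R2  ⇒  (0, 1, 0)

pivot columns: 0, 1, 2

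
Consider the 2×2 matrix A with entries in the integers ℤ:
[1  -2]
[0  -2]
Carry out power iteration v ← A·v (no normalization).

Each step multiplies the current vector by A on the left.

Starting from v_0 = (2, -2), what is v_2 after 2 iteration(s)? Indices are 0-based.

v_0 = (2, -2).
v_1 = A·v_0 = (6, 4).
v_2 = A·v_1 = (-2, -8).

v_2 = (-2, -8)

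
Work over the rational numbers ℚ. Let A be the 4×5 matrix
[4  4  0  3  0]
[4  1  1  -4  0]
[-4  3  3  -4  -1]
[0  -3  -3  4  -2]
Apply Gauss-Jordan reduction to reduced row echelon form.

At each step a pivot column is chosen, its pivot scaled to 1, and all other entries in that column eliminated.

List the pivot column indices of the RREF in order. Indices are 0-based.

pivot columns: 0, 1, 2, 3

step 1: normalize row 0 (÷4) = (1, 1, 0, 3/4, 0)
  row 1: subtract 4×row0 = (0, -3, 1, -7, 0)
  row 2: subtract -4×row0 = (0, 7, 3, -1, -1)
step 2: normalize row 1 (÷-3) = (0, 1, -1/3, 7/3, 0)
  row 0: subtract 1×row1 = (1, 0, 1/3, -19/12, 0)
  row 2: subtract 7×row1 = (0, 0, 16/3, -52/3, -1)
  row 3: subtract -3×row1 = (0, 0, -4, 11, -2)
step 3: normalize row 2 (÷16/3) = (0, 0, 1, -13/4, -3/16)
  row 0: subtract 1/3×row2 = (1, 0, 0, -1/2, 1/16)
  row 1: subtract -1/3×row2 = (0, 1, 0, 5/4, -1/16)
  row 3: subtract -4×row2 = (0, 0, 0, -2, -11/4)
step 4: normalize row 3 (÷-2) = (0, 0, 0, 1, 11/8)
  row 0: subtract -1/2×row3 = (1, 0, 0, 0, 3/4)
  row 1: subtract 5/4×row3 = (0, 1, 0, 0, -57/32)
  row 2: subtract -13/4×row3 = (0, 0, 1, 0, 137/32)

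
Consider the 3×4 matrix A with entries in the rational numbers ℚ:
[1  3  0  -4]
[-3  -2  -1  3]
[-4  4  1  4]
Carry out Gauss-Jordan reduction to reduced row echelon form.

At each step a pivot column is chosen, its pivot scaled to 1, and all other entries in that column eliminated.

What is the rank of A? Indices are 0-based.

step 1: normalize row 0 (÷1) = (1, 3, 0, -4)
  row 1: subtract -3×row0 = (0, 7, -1, -9)
  row 2: subtract -4×row0 = (0, 16, 1, -12)
step 2: normalize row 1 (÷7) = (0, 1, -1/7, -9/7)
  row 0: subtract 3×row1 = (1, 0, 3/7, -1/7)
  row 2: subtract 16×row1 = (0, 0, 23/7, 60/7)
step 3: normalize row 2 (÷23/7) = (0, 0, 1, 60/23)
  row 0: subtract 3/7×row2 = (1, 0, 0, -29/23)
  row 1: subtract -1/7×row2 = (0, 1, 0, -21/23)

rank = 3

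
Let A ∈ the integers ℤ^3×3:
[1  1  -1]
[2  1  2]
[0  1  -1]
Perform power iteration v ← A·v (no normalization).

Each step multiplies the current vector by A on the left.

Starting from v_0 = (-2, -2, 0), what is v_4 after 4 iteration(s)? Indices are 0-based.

v_0 = (-2, -2, 0).
v_1 = A·v_0 = (-4, -6, -2).
v_2 = A·v_1 = (-8, -18, -4).
v_3 = A·v_2 = (-22, -42, -14).
v_4 = A·v_3 = (-50, -114, -28).

v_4 = (-50, -114, -28)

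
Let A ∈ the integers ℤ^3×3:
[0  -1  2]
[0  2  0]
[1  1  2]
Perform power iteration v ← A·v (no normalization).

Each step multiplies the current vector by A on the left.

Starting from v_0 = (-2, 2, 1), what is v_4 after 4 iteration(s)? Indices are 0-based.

v_0 = (-2, 2, 1).
v_1 = A·v_0 = (0, 4, 2).
v_2 = A·v_1 = (0, 8, 8).
v_3 = A·v_2 = (8, 16, 24).
v_4 = A·v_3 = (32, 32, 72).

v_4 = (32, 32, 72)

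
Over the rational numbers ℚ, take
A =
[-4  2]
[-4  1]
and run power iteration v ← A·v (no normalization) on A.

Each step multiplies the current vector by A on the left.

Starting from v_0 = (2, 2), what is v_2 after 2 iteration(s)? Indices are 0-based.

v_0 = (2, 2).
v_1 = A·v_0 = (-4, -6).
v_2 = A·v_1 = (4, 10).

v_2 = (4, 10)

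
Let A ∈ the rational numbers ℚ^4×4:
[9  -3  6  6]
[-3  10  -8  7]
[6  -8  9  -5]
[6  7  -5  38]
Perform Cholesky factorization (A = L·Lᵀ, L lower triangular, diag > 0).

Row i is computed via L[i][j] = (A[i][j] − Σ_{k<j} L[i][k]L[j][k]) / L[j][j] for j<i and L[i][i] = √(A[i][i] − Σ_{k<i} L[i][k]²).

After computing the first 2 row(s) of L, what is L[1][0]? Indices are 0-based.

Step 1: L[0][0] = √(9) = 3.
  L[1][0] = (-3) / L[0][0] = -1.
Step 2: L[1][1] = √(9) = 3.

L[1][0] = -1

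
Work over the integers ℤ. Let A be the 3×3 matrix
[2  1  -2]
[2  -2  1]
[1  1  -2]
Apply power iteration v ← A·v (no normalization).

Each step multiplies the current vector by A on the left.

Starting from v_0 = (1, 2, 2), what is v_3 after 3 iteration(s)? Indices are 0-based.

v_0 = (1, 2, 2).
v_1 = A·v_0 = (0, 0, -1).
v_2 = A·v_1 = (2, -1, 2).
v_3 = A·v_2 = (-1, 8, -3).

v_3 = (-1, 8, -3)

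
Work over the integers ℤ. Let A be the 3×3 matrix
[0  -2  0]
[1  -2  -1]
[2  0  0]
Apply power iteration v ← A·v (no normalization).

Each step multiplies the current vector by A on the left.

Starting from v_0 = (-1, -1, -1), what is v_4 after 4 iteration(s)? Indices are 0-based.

v_0 = (-1, -1, -1).
v_1 = A·v_0 = (2, 2, -2).
v_2 = A·v_1 = (-4, 0, 4).
v_3 = A·v_2 = (0, -8, -8).
v_4 = A·v_3 = (16, 24, 0).

v_4 = (16, 24, 0)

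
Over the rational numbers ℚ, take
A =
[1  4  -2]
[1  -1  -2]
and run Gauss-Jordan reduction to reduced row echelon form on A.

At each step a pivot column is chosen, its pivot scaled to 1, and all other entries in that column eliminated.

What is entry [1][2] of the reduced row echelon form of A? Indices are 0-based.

M[1][2] = 0

step 1: normalize row 0 (÷1) = (1, 4, -2)
  row 1: subtract 1×row0 = (0, -5, 0)
step 2: normalize row 1 (÷-5) = (0, 1, 0)
  row 0: subtract 4×row1 = (1, 0, -2)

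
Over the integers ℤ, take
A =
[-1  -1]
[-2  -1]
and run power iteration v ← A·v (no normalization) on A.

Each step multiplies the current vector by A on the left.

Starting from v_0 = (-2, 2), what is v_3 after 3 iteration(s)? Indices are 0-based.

v_3 = (4, 6)

v_0 = (-2, 2).
v_1 = A·v_0 = (0, 2).
v_2 = A·v_1 = (-2, -2).
v_3 = A·v_2 = (4, 6).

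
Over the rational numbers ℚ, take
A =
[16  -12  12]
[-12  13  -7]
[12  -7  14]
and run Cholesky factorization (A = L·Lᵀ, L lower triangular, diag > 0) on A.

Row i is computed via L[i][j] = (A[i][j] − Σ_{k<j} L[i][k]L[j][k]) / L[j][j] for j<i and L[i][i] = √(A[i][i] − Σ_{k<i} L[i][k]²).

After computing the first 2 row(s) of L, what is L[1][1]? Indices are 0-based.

Step 1: L[0][0] = √(16) = 4.
  L[1][0] = (-12) / L[0][0] = -3.
Step 2: L[1][1] = √(4) = 2.

L[1][1] = 2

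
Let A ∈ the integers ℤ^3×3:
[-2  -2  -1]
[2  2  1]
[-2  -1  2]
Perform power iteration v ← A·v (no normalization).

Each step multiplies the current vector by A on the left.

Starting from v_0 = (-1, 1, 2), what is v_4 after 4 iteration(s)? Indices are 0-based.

v_4 = (-29, 29, 70)

v_0 = (-1, 1, 2).
v_1 = A·v_0 = (-2, 2, 5).
v_2 = A·v_1 = (-5, 5, 12).
v_3 = A·v_2 = (-12, 12, 29).
v_4 = A·v_3 = (-29, 29, 70).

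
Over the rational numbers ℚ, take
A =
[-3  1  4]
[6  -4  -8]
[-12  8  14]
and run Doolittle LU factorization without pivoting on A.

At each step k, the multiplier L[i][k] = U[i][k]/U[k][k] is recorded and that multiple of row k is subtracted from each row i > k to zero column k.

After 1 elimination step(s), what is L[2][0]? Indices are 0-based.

L[2][0] = 4

Step 1: pivot at (0,0) is -3.
  row1 ← row1 − (-2)·row0  ⇒  L[1][0]=-2, U row1=(0, -2, 0)
  row2 ← row2 − (4)·row0  ⇒  L[2][0]=4, U row2=(0, 4, -2)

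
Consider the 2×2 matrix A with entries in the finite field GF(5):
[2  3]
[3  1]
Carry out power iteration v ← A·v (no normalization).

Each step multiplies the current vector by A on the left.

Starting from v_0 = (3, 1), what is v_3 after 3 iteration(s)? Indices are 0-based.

v_3 = (2, 1)

v_0 = (3, 1).
v_1 = A·v_0 = (4, 0).
v_2 = A·v_1 = (3, 2).
v_3 = A·v_2 = (2, 1).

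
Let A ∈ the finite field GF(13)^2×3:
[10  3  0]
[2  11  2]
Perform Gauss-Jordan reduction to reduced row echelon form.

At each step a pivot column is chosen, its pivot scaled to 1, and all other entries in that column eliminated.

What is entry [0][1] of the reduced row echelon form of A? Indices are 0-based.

M[0][1] = 12

pivot(0,0)=10: scale R0 → (1, 12, 0)
  clear (1,0): R1 −= (2)R0 → (0, 0, 2)
col 1: no nonzero at/below row 1; advance.
pivot(1,2)=2: scale R1 → (0, 0, 1)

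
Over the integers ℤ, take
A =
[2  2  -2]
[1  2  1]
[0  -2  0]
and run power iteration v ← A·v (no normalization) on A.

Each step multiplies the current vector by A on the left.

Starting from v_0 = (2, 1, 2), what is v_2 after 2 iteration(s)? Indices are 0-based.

v_0 = (2, 1, 2).
v_1 = A·v_0 = (2, 6, -2).
v_2 = A·v_1 = (20, 12, -12).

v_2 = (20, 12, -12)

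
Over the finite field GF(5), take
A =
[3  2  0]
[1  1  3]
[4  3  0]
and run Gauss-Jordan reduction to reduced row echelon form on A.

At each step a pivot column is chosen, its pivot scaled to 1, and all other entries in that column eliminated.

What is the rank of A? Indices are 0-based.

[1] R0 /= 3  ⇒  (1, 4, 0)
     R1 -= 1·R0  ⇒  (0, 2, 3)
     R2 -= 4·R0  ⇒  (0, 2, 0)
[2] R1 /= 2  ⇒  (0, 1, 4)
     R0 -= 4·R1  ⇒  (1, 0, 4)
     R2 -= 2·R1  ⇒  (0, 0, 2)
[3] R2 /= 2  ⇒  (0, 0, 1)
     R0 -= 4·R2  ⇒  (1, 0, 0)
     R1 -= 4·R2  ⇒  (0, 1, 0)

rank = 3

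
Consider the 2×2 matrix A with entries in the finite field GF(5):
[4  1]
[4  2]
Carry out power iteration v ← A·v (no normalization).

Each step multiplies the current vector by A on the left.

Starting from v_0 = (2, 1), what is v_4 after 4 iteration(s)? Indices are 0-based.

v_4 = (1, 2)

v_0 = (2, 1).
v_1 = A·v_0 = (4, 0).
v_2 = A·v_1 = (1, 1).
v_3 = A·v_2 = (0, 1).
v_4 = A·v_3 = (1, 2).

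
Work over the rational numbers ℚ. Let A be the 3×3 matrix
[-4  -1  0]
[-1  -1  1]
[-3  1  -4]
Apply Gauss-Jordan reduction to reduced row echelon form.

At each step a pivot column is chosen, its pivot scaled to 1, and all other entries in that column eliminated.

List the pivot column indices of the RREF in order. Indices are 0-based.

pivot columns: 0, 1, 2

step 1: normalize row 0 (÷-4) = (1, 1/4, 0)
  row 1: subtract -1×row0 = (0, -3/4, 1)
  row 2: subtract -3×row0 = (0, 7/4, -4)
step 2: normalize row 1 (÷-3/4) = (0, 1, -4/3)
  row 0: subtract 1/4×row1 = (1, 0, 1/3)
  row 2: subtract 7/4×row1 = (0, 0, -5/3)
step 3: normalize row 2 (÷-5/3) = (0, 0, 1)
  row 0: subtract 1/3×row2 = (1, 0, 0)
  row 1: subtract -4/3×row2 = (0, 1, 0)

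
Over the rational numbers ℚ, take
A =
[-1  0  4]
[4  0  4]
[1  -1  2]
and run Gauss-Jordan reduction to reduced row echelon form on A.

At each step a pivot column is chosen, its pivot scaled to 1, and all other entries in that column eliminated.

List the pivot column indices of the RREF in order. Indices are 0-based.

pivot(0,0)=-1: scale R0 → (1, 0, -4)
  clear (1,0): R1 −= (4)R0 → (0, 0, 20)
  clear (2,0): R2 −= (1)R0 → (0, -1, 6)
pivot(1,1): swap R1↔R2
pivot(1,1)=-1: scale R1 → (0, 1, -6)
pivot(2,2)=20: scale R2 → (0, 0, 1)
  clear (0,2): R0 −= (-4)R2 → (1, 0, 0)
  clear (1,2): R1 −= (-6)R2 → (0, 1, 0)

pivot columns: 0, 1, 2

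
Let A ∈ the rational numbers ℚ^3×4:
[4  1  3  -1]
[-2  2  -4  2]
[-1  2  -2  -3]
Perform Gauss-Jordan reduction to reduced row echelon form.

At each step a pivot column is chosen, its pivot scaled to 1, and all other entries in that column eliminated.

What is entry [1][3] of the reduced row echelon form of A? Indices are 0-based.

M[1][3] = -4

step 1: normalize row 0 (÷4) = (1, 1/4, 3/4, -1/4)
  row 1: subtract -2×row0 = (0, 5/2, -5/2, 3/2)
  row 2: subtract -1×row0 = (0, 9/4, -5/4, -13/4)
step 2: normalize row 1 (÷5/2) = (0, 1, -1, 3/5)
  row 0: subtract 1/4×row1 = (1, 0, 1, -2/5)
  row 2: subtract 9/4×row1 = (0, 0, 1, -23/5)
step 3: normalize row 2 (÷1) = (0, 0, 1, -23/5)
  row 0: subtract 1×row2 = (1, 0, 0, 21/5)
  row 1: subtract -1×row2 = (0, 1, 0, -4)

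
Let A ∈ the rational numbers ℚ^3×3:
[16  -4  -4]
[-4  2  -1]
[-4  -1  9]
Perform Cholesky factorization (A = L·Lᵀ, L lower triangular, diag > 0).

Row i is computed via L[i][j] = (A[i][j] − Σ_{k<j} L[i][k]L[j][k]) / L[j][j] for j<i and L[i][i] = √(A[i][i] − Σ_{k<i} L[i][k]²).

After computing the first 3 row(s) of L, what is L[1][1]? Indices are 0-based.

L[1][1] = 1

Step 1: L[0][0] = √(16) = 4.
  L[1][0] = (-4) / L[0][0] = -1.
Step 2: L[1][1] = √(1) = 1.
  L[2][0] = (-4) / L[0][0] = -1.
  L[2][1] = (-2) / L[1][1] = -2.
Step 3: L[2][2] = √(4) = 2.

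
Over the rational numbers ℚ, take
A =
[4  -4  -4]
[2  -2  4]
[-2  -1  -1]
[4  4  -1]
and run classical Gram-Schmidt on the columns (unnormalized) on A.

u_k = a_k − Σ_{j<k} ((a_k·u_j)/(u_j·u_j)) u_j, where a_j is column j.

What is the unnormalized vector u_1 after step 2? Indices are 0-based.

u_1 = (-19/5, -19/10, -11/10, 21/5)

Step 1: u_0 = a_0 = (4, 2, -2, 4).
Step 2: u_1 = a_1 − (-1/20)·u_0 = (-19/5, -19/10, -11/10, 21/5).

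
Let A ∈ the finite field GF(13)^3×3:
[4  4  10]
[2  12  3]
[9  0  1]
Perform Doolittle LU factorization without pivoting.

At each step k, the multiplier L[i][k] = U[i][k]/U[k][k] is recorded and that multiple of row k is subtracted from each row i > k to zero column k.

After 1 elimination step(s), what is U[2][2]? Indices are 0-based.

Step 1: pivot at (0,0) is 4.
  row1 ← row1 − (7)·row0  ⇒  L[1][0]=7, U row1=(0, 10, 11)
  row2 ← row2 − (12)·row0  ⇒  L[2][0]=12, U row2=(0, 4, 11)

U[2][2] = 11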